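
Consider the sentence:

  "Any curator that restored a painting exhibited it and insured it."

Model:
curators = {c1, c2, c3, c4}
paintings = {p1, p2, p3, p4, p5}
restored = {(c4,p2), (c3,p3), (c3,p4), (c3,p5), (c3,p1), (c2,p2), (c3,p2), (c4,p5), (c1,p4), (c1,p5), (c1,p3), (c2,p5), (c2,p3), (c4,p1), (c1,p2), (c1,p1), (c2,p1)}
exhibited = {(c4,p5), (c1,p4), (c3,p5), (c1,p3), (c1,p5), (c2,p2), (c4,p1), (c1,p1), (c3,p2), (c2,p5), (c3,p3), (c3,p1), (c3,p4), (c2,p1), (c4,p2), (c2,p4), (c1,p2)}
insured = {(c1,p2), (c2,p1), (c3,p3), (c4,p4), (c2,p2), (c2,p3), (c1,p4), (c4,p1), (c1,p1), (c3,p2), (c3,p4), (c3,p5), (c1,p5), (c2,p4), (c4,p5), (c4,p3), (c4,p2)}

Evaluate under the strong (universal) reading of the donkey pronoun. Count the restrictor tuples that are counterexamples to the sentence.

"it" takes "a painting" as antecedent — a donkey pronoun bound across the clause boundary.
Strong reading: for every (c,p) with restored(c,p), exhibited(c,p) ∧ insured(c,p).
Restrictor pairs: (c1,p1) ✓  (c1,p2) ✓  (c1,p3) ✗  (c1,p4) ✓  (c1,p5) ✓  (c2,p1) ✓  (c2,p2) ✓  (c2,p3) ✗  (c2,p5) ✗  (c3,p1) ✗  (c3,p2) ✓  (c3,p3) ✓  (c3,p4) ✓  (c3,p5) ✓  (c4,p1) ✓  (c4,p2) ✓  (c4,p5) ✓
Counterexamples (restrictor pairs failing the scope): 4.

4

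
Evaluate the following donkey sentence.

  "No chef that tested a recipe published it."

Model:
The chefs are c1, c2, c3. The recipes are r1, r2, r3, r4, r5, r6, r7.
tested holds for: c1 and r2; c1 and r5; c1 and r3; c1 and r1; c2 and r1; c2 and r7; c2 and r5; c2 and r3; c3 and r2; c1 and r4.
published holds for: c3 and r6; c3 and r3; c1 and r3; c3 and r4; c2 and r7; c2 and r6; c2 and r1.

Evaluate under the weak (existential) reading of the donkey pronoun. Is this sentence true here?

False

"it" takes "a recipe" as antecedent — a donkey pronoun bound across the clause boundary.
Truth condition: for no (c,r) with tested(c,r) does published(c,r) hold.
Restrictor pairs — does the scope hold? (c1,r1):fails  (c1,r2):fails  (c1,r3):holds  (c1,r4):fails  (c1,r5):fails  (c2,r1):holds  (c2,r3):fails  (c2,r5):fails  (c2,r7):holds  (c3,r2):fails
Scope holds for 3 pair(s), so the sentence is false.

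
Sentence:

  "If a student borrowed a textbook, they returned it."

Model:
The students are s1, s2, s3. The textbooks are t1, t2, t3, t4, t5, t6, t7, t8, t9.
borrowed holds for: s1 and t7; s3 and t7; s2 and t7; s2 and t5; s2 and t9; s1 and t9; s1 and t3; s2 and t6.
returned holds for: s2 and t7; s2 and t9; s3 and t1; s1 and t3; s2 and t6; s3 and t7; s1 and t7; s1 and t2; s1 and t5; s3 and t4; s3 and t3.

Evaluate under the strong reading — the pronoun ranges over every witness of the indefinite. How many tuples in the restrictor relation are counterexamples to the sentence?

"it" takes "a textbook" as antecedent — a donkey pronoun bound across the clause boundary.
Strong reading: for every (s,t) with borrowed(s,t), returned(s,t).
Restrictor pairs: (s1,t3) ✓  (s1,t7) ✓  (s1,t9) ✗  (s2,t5) ✗  (s2,t6) ✓  (s2,t7) ✓  (s2,t9) ✓  (s3,t7) ✓
Counterexamples (restrictor pairs failing the scope): 2.

2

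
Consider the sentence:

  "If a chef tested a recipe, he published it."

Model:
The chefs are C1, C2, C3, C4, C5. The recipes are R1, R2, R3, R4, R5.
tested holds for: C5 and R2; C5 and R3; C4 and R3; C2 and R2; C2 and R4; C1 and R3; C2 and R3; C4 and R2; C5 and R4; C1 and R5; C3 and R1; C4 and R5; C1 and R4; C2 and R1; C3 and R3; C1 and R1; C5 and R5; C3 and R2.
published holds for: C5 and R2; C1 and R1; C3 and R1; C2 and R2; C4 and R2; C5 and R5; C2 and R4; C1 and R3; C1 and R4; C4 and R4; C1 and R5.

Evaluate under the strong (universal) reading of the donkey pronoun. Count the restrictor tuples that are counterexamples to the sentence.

8

"it" takes "a recipe" as antecedent — a donkey pronoun bound across the clause boundary.
Strong reading: for every (c,r) with tested(c,r), published(c,r).
Restrictor pairs: (C1,R1) ✓  (C1,R3) ✓  (C1,R4) ✓  (C1,R5) ✓  (C2,R1) ✗  (C2,R2) ✓  (C2,R3) ✗  (C2,R4) ✓  (C3,R1) ✓  (C3,R2) ✗  (C3,R3) ✗  (C4,R2) ✓  (C4,R3) ✗  (C4,R5) ✗  (C5,R2) ✓  (C5,R3) ✗  (C5,R4) ✗  (C5,R5) ✓
Counterexamples (restrictor pairs failing the scope): 8.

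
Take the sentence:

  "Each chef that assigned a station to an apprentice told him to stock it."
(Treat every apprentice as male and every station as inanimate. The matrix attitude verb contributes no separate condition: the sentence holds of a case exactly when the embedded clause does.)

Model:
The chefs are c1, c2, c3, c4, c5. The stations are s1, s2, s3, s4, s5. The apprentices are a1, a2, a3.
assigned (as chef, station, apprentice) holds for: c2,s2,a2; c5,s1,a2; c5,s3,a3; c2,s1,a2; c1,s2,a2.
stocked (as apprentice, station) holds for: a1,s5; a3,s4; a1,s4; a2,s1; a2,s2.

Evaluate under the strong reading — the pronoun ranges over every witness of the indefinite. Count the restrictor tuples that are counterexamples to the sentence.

"him" takes "an apprentice" as antecedent and "it" takes "a station"; both are donkey pronouns co-varying with the restrictor.
Strong reading: for every (c,s,a) with assigned(c,s,a), stocked(a,s).
Restrictor triples: (c1,s2,a2)→stocked(a2,s2) ✓  (c2,s1,a2)→stocked(a2,s1) ✓  (c2,s2,a2)→stocked(a2,s2) ✓  (c5,s1,a2)→stocked(a2,s1) ✓  (c5,s3,a3)→stocked(a3,s3) ✗
Counterexamples (restrictor triples failing the scope): 1.

1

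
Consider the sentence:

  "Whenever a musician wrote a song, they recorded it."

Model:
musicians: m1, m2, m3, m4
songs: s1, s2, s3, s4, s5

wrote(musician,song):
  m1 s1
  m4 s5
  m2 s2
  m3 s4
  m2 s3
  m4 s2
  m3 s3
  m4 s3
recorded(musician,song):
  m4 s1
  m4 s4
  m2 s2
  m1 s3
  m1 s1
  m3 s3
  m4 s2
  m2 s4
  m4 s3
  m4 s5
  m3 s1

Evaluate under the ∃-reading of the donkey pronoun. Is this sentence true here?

True

"it" takes "a song" as antecedent — a donkey pronoun bound across the clause boundary.
Weak reading: every musician m with some wrote-song has at least one wrote-song s such that recorded(m,s).
Per musician: m1:✓  m2:✓  m3:✓  m4:✓
Every musician in the restrictor has a witness.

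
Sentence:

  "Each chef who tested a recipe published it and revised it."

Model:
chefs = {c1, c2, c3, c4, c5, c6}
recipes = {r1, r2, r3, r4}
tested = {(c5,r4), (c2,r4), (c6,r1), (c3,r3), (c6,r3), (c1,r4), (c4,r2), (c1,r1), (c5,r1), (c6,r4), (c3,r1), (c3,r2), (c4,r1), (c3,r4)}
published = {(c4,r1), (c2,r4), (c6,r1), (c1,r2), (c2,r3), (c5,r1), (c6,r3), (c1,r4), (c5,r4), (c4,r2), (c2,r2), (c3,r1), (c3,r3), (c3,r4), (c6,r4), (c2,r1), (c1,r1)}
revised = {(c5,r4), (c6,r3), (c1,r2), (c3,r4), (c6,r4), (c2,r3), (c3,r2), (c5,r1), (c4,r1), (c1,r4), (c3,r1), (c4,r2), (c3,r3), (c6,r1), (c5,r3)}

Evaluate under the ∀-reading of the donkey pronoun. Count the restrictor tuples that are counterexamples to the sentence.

"it" takes "a recipe" as antecedent — a donkey pronoun bound across the clause boundary.
Strong reading: for every (c,r) with tested(c,r), published(c,r) ∧ revised(c,r).
Restrictor pairs: (c1,r1) ✗  (c1,r4) ✓  (c2,r4) ✗  (c3,r1) ✓  (c3,r2) ✗  (c3,r3) ✓  (c3,r4) ✓  (c4,r1) ✓  (c4,r2) ✓  (c5,r1) ✓  (c5,r4) ✓  (c6,r1) ✓  (c6,r3) ✓  (c6,r4) ✓
Counterexamples (restrictor pairs failing the scope): 3.

3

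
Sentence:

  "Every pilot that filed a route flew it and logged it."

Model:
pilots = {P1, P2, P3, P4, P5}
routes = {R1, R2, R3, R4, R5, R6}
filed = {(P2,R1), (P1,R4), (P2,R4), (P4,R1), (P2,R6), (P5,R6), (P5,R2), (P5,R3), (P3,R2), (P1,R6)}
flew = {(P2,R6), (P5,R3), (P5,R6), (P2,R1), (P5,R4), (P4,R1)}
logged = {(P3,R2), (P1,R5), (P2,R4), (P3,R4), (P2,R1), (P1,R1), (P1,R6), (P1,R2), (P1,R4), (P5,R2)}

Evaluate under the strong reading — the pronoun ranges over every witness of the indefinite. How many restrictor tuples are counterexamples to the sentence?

9

"it" takes "a route" as antecedent — a donkey pronoun bound across the clause boundary.
Strong reading: for every (p,r) with filed(p,r), flew(p,r) ∧ logged(p,r).
Restrictor pairs: (P1,R4) ✗  (P1,R6) ✗  (P2,R1) ✓  (P2,R4) ✗  (P2,R6) ✗  (P3,R2) ✗  (P4,R1) ✗  (P5,R2) ✗  (P5,R3) ✗  (P5,R6) ✗
Counterexamples (restrictor pairs failing the scope): 9.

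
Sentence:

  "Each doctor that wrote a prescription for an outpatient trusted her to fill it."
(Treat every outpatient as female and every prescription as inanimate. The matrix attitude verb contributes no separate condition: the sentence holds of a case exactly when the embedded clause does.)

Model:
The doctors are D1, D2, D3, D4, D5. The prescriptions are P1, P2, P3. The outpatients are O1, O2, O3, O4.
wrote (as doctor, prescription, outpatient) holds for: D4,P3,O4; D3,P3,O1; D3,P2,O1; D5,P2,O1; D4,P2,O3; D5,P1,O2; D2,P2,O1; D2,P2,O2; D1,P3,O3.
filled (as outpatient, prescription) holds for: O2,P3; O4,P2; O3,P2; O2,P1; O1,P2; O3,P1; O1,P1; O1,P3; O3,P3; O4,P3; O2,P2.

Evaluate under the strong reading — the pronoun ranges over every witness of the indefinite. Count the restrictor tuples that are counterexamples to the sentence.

"her" takes "an outpatient" as antecedent and "it" takes "a prescription"; both are donkey pronouns co-varying with the restrictor.
Strong reading: for every (d,p,o) with wrote(d,p,o), filled(o,p).
Restrictor triples: (D1,P3,O3)→filled(O3,P3) ✓  (D2,P2,O1)→filled(O1,P2) ✓  (D2,P2,O2)→filled(O2,P2) ✓  (D3,P2,O1)→filled(O1,P2) ✓  (D3,P3,O1)→filled(O1,P3) ✓  (D4,P2,O3)→filled(O3,P2) ✓  (D4,P3,O4)→filled(O4,P3) ✓  (D5,P1,O2)→filled(O2,P1) ✓  (D5,P2,O1)→filled(O1,P2) ✓
Counterexamples (restrictor triples failing the scope): 0.

0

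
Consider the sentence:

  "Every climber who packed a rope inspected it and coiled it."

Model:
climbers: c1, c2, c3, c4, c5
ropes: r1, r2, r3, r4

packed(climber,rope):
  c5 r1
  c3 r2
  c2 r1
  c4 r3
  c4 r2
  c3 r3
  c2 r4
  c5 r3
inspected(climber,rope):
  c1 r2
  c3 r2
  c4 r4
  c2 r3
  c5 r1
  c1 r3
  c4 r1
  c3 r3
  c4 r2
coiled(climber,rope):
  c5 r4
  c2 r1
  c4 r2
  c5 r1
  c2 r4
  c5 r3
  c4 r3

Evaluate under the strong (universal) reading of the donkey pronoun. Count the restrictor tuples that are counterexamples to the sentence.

"it" takes "a rope" as antecedent — a donkey pronoun bound across the clause boundary.
Strong reading: for every (c,r) with packed(c,r), inspected(c,r) ∧ coiled(c,r).
Restrictor pairs: (c2,r1) ✗  (c2,r4) ✗  (c3,r2) ✗  (c3,r3) ✗  (c4,r2) ✓  (c4,r3) ✗  (c5,r1) ✓  (c5,r3) ✗
Counterexamples (restrictor pairs failing the scope): 6.

6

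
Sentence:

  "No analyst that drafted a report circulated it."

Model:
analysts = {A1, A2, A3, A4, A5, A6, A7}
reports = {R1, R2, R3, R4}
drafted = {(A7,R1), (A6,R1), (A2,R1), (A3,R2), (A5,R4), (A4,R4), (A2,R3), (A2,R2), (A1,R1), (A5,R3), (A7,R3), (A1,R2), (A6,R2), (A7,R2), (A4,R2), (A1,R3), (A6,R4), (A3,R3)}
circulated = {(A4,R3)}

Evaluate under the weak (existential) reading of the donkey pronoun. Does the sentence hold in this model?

True

"it" takes "a report" as antecedent — a donkey pronoun bound across the clause boundary.
Truth condition: for no (a,r) with drafted(a,r) does circulated(a,r) hold.
Restrictor pairs — does the scope hold? (A1,R1):fails  (A1,R2):fails  (A1,R3):fails  (A2,R1):fails  (A2,R2):fails  (A2,R3):fails  (A3,R2):fails  (A3,R3):fails  (A4,R2):fails  (A4,R4):fails  (A5,R3):fails  (A5,R4):fails  (A6,R1):fails  (A6,R2):fails  (A6,R4):fails  (A7,R1):fails  (A7,R2):fails  (A7,R3):fails
Scope holds for no restrictor pair, so the sentence is true.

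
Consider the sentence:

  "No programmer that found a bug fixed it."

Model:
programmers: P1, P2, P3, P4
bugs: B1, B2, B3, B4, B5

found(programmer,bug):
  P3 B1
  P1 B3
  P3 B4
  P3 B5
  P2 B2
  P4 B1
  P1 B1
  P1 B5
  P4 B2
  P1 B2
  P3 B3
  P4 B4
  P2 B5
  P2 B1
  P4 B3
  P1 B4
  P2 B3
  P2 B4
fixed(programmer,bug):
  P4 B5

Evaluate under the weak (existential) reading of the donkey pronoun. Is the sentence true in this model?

True

"it" takes "a bug" as antecedent — a donkey pronoun bound across the clause boundary.
Truth condition: for no (p,b) with found(p,b) does fixed(p,b) hold.
Restrictor pairs — does the scope hold? (P1,B1):fails  (P1,B2):fails  (P1,B3):fails  (P1,B4):fails  (P1,B5):fails  (P2,B1):fails  (P2,B2):fails  (P2,B3):fails  (P2,B4):fails  (P2,B5):fails  (P3,B1):fails  (P3,B3):fails  (P3,B4):fails  (P3,B5):fails  (P4,B1):fails  (P4,B2):fails  (P4,B3):fails  (P4,B4):fails
Scope holds for no restrictor pair, so the sentence is true.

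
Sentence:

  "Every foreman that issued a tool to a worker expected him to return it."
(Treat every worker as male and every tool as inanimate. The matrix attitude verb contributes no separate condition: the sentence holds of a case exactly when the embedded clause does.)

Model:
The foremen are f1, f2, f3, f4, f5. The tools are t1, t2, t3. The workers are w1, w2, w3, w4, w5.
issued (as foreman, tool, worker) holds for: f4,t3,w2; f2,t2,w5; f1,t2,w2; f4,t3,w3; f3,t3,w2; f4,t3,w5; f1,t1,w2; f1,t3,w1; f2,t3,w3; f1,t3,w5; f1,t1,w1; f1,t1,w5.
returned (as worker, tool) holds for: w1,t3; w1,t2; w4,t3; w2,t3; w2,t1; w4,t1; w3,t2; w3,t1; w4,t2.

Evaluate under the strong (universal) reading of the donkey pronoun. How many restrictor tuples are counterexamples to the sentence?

"him" takes "a worker" as antecedent and "it" takes "a tool"; both are donkey pronouns co-varying with the restrictor.
Strong reading: for every (f,t,w) with issued(f,t,w), returned(w,t).
Restrictor triples: (f1,t1,w1)→returned(w1,t1) ✗  (f1,t1,w2)→returned(w2,t1) ✓  (f1,t1,w5)→returned(w5,t1) ✗  (f1,t2,w2)→returned(w2,t2) ✗  (f1,t3,w1)→returned(w1,t3) ✓  (f1,t3,w5)→returned(w5,t3) ✗  (f2,t2,w5)→returned(w5,t2) ✗  (f2,t3,w3)→returned(w3,t3) ✗  (f3,t3,w2)→returned(w2,t3) ✓  (f4,t3,w2)→returned(w2,t3) ✓  (f4,t3,w3)→returned(w3,t3) ✗  (f4,t3,w5)→returned(w5,t3) ✗
Counterexamples (restrictor triples failing the scope): 8.

8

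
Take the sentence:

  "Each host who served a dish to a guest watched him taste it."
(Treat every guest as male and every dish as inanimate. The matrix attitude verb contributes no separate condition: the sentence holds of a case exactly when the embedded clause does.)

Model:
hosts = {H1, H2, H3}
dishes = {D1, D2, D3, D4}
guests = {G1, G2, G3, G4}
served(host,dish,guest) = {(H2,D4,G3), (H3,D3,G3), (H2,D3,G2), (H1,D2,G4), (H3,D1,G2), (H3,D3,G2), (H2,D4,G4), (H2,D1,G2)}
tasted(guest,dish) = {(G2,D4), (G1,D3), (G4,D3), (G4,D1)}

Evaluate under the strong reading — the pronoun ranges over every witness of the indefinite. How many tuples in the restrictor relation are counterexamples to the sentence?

8

"him" takes "a guest" as antecedent and "it" takes "a dish"; both are donkey pronouns co-varying with the restrictor.
Strong reading: for every (h,d,g) with served(h,d,g), tasted(g,d).
Restrictor triples: (H1,D2,G4)→tasted(G4,D2) ✗  (H2,D1,G2)→tasted(G2,D1) ✗  (H2,D3,G2)→tasted(G2,D3) ✗  (H2,D4,G3)→tasted(G3,D4) ✗  (H2,D4,G4)→tasted(G4,D4) ✗  (H3,D1,G2)→tasted(G2,D1) ✗  (H3,D3,G2)→tasted(G2,D3) ✗  (H3,D3,G3)→tasted(G3,D3) ✗
Counterexamples (restrictor triples failing the scope): 8.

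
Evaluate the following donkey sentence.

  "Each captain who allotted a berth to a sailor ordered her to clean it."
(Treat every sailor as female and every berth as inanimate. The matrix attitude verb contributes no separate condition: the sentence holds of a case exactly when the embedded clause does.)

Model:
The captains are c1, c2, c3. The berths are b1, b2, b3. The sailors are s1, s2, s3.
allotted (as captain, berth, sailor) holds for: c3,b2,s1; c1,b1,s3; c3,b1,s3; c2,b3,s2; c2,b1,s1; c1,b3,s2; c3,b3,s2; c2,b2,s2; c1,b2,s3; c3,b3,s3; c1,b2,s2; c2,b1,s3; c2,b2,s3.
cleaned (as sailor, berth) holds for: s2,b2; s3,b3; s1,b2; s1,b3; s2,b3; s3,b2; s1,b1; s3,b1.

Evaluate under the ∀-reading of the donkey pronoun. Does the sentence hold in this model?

"her" takes "a sailor" as antecedent and "it" takes "a berth"; both are donkey pronouns co-varying with the restrictor.
Strong reading: for every (c,b,s) with allotted(c,b,s), cleaned(s,b).
Restrictor triples: (c1,b1,s3)→cleaned(s3,b1) ✓  (c1,b2,s2)→cleaned(s2,b2) ✓  (c1,b2,s3)→cleaned(s3,b2) ✓  (c1,b3,s2)→cleaned(s2,b3) ✓  (c2,b1,s1)→cleaned(s1,b1) ✓  (c2,b1,s3)→cleaned(s3,b1) ✓  (c2,b2,s2)→cleaned(s2,b2) ✓  (c2,b2,s3)→cleaned(s3,b2) ✓  (c2,b3,s2)→cleaned(s2,b3) ✓  (c3,b1,s3)→cleaned(s3,b1) ✓  (c3,b2,s1)→cleaned(s1,b2) ✓  (c3,b3,s2)→cleaned(s2,b3) ✓  (c3,b3,s3)→cleaned(s3,b3) ✓
Every restrictor triple satisfies the scope.

True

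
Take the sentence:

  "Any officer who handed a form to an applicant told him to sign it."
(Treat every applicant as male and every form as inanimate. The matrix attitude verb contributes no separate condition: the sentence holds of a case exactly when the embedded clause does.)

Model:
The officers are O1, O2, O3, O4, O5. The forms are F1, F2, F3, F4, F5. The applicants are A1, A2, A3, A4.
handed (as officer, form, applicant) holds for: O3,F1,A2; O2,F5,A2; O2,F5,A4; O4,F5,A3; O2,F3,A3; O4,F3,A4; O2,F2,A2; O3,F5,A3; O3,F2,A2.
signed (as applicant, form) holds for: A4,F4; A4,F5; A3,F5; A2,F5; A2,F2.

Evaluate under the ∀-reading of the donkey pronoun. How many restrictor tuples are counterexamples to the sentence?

3

"him" takes "an applicant" as antecedent and "it" takes "a form"; both are donkey pronouns co-varying with the restrictor.
Strong reading: for every (o,f,a) with handed(o,f,a), signed(a,f).
Restrictor triples: (O2,F2,A2)→signed(A2,F2) ✓  (O2,F3,A3)→signed(A3,F3) ✗  (O2,F5,A2)→signed(A2,F5) ✓  (O2,F5,A4)→signed(A4,F5) ✓  (O3,F1,A2)→signed(A2,F1) ✗  (O3,F2,A2)→signed(A2,F2) ✓  (O3,F5,A3)→signed(A3,F5) ✓  (O4,F3,A4)→signed(A4,F3) ✗  (O4,F5,A3)→signed(A3,F5) ✓
Counterexamples (restrictor triples failing the scope): 3.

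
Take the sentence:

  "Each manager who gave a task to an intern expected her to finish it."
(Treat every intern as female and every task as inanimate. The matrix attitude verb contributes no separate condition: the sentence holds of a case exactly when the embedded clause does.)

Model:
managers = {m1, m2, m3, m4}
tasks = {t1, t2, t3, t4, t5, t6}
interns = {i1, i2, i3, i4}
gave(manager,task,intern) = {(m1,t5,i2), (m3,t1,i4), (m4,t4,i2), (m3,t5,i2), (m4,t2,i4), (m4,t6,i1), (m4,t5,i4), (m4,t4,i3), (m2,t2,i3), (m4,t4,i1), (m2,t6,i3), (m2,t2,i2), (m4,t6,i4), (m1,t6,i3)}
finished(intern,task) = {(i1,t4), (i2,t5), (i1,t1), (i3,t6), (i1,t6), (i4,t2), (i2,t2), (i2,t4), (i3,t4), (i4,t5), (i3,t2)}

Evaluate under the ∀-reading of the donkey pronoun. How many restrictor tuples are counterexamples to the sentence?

2

"her" takes "an intern" as antecedent and "it" takes "a task"; both are donkey pronouns co-varying with the restrictor.
Strong reading: for every (m,t,i) with gave(m,t,i), finished(i,t).
Restrictor triples: (m1,t5,i2)→finished(i2,t5) ✓  (m1,t6,i3)→finished(i3,t6) ✓  (m2,t2,i2)→finished(i2,t2) ✓  (m2,t2,i3)→finished(i3,t2) ✓  (m2,t6,i3)→finished(i3,t6) ✓  (m3,t1,i4)→finished(i4,t1) ✗  (m3,t5,i2)→finished(i2,t5) ✓  (m4,t2,i4)→finished(i4,t2) ✓  (m4,t4,i1)→finished(i1,t4) ✓  (m4,t4,i2)→finished(i2,t4) ✓  (m4,t4,i3)→finished(i3,t4) ✓  (m4,t5,i4)→finished(i4,t5) ✓  (m4,t6,i1)→finished(i1,t6) ✓  (m4,t6,i4)→finished(i4,t6) ✗
Counterexamples (restrictor triples failing the scope): 2.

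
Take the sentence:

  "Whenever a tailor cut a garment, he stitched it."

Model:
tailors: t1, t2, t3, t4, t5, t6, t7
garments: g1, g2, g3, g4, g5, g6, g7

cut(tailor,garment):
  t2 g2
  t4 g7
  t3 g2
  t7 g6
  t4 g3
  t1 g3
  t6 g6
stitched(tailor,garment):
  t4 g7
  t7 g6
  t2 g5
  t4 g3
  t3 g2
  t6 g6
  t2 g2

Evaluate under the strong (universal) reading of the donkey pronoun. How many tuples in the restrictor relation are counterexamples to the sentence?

"it" takes "a garment" as antecedent — a donkey pronoun bound across the clause boundary.
Strong reading: for every (t,g) with cut(t,g), stitched(t,g).
Restrictor pairs: (t1,g3) ✗  (t2,g2) ✓  (t3,g2) ✓  (t4,g3) ✓  (t4,g7) ✓  (t6,g6) ✓  (t7,g6) ✓
Counterexamples (restrictor pairs failing the scope): 1.

1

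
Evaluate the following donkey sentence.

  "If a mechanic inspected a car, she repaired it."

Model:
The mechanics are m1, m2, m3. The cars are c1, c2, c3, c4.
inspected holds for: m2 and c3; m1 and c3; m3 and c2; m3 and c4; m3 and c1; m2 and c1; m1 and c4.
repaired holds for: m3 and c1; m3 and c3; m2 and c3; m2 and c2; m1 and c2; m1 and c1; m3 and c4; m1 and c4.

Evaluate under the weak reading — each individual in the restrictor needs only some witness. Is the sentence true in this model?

True

"it" takes "a car" as antecedent — a donkey pronoun bound across the clause boundary.
Weak reading: every mechanic m with some inspected-car has at least one inspected-car c such that repaired(m,c).
Per mechanic: m1:✓  m2:✓  m3:✓
Every mechanic in the restrictor has a witness.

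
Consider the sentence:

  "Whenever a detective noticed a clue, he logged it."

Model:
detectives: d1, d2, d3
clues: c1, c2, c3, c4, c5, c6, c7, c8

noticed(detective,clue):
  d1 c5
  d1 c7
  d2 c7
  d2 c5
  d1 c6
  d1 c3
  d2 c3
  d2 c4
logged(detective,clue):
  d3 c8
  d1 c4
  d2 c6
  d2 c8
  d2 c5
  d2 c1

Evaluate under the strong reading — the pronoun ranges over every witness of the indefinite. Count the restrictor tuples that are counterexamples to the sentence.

7

"it" takes "a clue" as antecedent — a donkey pronoun bound across the clause boundary.
Strong reading: for every (d,c) with noticed(d,c), logged(d,c).
Restrictor pairs: (d1,c3) ✗  (d1,c5) ✗  (d1,c6) ✗  (d1,c7) ✗  (d2,c3) ✗  (d2,c4) ✗  (d2,c5) ✓  (d2,c7) ✗
Counterexamples (restrictor pairs failing the scope): 7.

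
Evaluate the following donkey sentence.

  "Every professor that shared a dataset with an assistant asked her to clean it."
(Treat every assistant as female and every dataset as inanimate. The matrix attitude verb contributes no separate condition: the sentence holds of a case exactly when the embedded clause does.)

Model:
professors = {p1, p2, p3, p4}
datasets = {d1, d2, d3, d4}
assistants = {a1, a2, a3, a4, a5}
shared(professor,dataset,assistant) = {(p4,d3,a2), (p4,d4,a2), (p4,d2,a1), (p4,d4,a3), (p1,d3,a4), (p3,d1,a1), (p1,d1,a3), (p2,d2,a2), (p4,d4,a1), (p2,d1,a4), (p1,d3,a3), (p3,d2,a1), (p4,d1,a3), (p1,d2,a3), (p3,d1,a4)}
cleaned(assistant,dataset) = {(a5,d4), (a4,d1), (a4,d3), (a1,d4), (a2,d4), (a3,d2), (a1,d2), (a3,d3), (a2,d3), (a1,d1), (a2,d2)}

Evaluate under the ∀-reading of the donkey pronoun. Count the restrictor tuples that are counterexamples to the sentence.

3

"her" takes "an assistant" as antecedent and "it" takes "a dataset"; both are donkey pronouns co-varying with the restrictor.
Strong reading: for every (p,d,a) with shared(p,d,a), cleaned(a,d).
Restrictor triples: (p1,d1,a3)→cleaned(a3,d1) ✗  (p1,d2,a3)→cleaned(a3,d2) ✓  (p1,d3,a3)→cleaned(a3,d3) ✓  (p1,d3,a4)→cleaned(a4,d3) ✓  (p2,d1,a4)→cleaned(a4,d1) ✓  (p2,d2,a2)→cleaned(a2,d2) ✓  (p3,d1,a1)→cleaned(a1,d1) ✓  (p3,d1,a4)→cleaned(a4,d1) ✓  (p3,d2,a1)→cleaned(a1,d2) ✓  (p4,d1,a3)→cleaned(a3,d1) ✗  (p4,d2,a1)→cleaned(a1,d2) ✓  (p4,d3,a2)→cleaned(a2,d3) ✓  (p4,d4,a1)→cleaned(a1,d4) ✓  (p4,d4,a2)→cleaned(a2,d4) ✓  (p4,d4,a3)→cleaned(a3,d4) ✗
Counterexamples (restrictor triples failing the scope): 3.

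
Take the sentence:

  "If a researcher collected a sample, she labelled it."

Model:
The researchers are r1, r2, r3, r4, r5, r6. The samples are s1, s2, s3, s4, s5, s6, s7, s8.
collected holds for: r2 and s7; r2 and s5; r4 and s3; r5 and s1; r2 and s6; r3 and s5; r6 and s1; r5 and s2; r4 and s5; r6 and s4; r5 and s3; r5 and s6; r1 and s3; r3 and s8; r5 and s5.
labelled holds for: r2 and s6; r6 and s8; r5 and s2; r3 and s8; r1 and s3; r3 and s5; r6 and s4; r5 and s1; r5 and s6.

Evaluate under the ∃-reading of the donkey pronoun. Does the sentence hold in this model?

"it" takes "a sample" as antecedent — a donkey pronoun bound across the clause boundary.
Weak reading: every researcher r with some collected-sample has at least one collected-sample s such that labelled(r,s).
Per researcher: r1:✓  r2:✓  r3:✓  r4:✗  r5:✓  r6:✓
r4 has no witness among its collected-samples.

False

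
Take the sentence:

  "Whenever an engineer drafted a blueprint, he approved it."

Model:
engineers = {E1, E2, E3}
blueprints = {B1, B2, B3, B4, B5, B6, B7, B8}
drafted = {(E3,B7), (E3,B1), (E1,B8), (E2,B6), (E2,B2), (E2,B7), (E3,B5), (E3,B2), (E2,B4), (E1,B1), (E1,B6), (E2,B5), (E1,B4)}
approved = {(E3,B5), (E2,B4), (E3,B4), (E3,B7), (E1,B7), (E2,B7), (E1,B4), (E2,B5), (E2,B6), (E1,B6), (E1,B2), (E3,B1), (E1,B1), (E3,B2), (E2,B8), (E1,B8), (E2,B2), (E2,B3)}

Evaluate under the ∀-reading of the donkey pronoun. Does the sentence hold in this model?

"it" takes "a blueprint" as antecedent — a donkey pronoun bound across the clause boundary.
Strong reading: for every (e,b) with drafted(e,b), approved(e,b).
Restrictor pairs: (E1,B1) ✓  (E1,B4) ✓  (E1,B6) ✓  (E1,B8) ✓  (E2,B2) ✓  (E2,B4) ✓  (E2,B5) ✓  (E2,B6) ✓  (E2,B7) ✓  (E3,B1) ✓  (E3,B2) ✓  (E3,B5) ✓  (E3,B7) ✓
Every restrictor pair satisfies the scope.

True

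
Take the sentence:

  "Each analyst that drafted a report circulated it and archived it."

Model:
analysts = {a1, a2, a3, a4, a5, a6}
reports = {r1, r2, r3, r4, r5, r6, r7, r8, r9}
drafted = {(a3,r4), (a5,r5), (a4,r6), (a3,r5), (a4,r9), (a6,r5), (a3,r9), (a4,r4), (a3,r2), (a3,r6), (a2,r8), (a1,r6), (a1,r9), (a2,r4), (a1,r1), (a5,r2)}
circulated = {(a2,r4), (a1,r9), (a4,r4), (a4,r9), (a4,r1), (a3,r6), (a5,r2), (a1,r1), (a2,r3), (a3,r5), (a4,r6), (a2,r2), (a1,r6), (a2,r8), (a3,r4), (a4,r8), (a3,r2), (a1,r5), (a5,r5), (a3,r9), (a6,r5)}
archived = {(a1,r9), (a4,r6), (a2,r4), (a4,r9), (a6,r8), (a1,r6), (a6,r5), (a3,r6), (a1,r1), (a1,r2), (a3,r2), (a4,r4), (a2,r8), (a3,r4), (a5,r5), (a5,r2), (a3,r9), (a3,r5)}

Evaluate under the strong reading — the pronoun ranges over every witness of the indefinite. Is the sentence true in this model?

True

"it" takes "a report" as antecedent — a donkey pronoun bound across the clause boundary.
Strong reading: for every (a,r) with drafted(a,r), circulated(a,r) ∧ archived(a,r).
Restrictor pairs: (a1,r1) ✓  (a1,r6) ✓  (a1,r9) ✓  (a2,r4) ✓  (a2,r8) ✓  (a3,r2) ✓  (a3,r4) ✓  (a3,r5) ✓  (a3,r6) ✓  (a3,r9) ✓  (a4,r4) ✓  (a4,r6) ✓  (a4,r9) ✓  (a5,r2) ✓  (a5,r5) ✓  (a6,r5) ✓
Every restrictor pair satisfies the scope.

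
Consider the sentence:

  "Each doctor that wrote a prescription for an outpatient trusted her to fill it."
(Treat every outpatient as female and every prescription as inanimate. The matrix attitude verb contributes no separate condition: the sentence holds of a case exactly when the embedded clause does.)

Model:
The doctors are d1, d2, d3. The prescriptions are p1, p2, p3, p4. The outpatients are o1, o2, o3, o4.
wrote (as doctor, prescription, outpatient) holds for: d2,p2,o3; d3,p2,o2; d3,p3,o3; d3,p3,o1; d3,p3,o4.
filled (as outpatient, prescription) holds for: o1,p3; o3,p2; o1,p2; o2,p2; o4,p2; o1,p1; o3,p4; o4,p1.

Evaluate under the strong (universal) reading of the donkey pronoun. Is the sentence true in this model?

False

"her" takes "an outpatient" as antecedent and "it" takes "a prescription"; both are donkey pronouns co-varying with the restrictor.
Strong reading: for every (d,p,o) with wrote(d,p,o), filled(o,p).
Restrictor triples: (d2,p2,o3)→filled(o3,p2) ✓  (d3,p2,o2)→filled(o2,p2) ✓  (d3,p3,o1)→filled(o1,p3) ✓  (d3,p3,o3)→filled(o3,p3) ✗  (d3,p3,o4)→filled(o4,p3) ✗
Counterexample: (d3,p3,o3) — filled(o3,p3) does not hold.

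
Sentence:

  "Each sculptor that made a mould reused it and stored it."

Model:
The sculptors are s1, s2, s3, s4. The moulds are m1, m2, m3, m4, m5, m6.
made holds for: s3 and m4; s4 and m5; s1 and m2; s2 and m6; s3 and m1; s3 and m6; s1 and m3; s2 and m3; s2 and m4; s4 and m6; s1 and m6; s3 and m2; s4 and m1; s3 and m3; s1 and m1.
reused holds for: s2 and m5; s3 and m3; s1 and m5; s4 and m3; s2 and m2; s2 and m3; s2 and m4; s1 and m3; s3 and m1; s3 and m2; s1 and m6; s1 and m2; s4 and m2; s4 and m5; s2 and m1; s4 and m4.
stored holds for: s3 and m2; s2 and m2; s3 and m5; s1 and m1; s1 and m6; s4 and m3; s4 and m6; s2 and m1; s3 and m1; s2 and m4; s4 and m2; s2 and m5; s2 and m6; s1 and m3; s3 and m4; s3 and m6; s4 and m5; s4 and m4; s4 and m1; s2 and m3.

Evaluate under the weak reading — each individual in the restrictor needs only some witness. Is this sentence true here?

"it" takes "a mould" as antecedent — a donkey pronoun bound across the clause boundary.
Weak reading: every sculptor s with some made-mould has at least one made-mould m such that reused(s,m) ∧ stored(s,m).
Per sculptor: s1:✓  s2:✓  s3:✓  s4:✓
Every sculptor in the restrictor has a witness.

True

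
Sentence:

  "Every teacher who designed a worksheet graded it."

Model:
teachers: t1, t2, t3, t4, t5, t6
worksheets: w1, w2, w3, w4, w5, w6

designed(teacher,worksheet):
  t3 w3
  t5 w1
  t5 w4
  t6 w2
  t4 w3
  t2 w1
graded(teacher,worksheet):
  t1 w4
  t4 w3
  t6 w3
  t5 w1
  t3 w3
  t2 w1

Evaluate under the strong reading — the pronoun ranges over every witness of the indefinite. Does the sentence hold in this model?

"it" takes "a worksheet" as antecedent — a donkey pronoun bound across the clause boundary.
Strong reading: for every (t,w) with designed(t,w), graded(t,w).
Restrictor pairs: (t2,w1) ✓  (t3,w3) ✓  (t4,w3) ✓  (t5,w1) ✓  (t5,w4) ✗  (t6,w2) ✗
Counterexample: (t5,w4) is in designed but fails the scope.

False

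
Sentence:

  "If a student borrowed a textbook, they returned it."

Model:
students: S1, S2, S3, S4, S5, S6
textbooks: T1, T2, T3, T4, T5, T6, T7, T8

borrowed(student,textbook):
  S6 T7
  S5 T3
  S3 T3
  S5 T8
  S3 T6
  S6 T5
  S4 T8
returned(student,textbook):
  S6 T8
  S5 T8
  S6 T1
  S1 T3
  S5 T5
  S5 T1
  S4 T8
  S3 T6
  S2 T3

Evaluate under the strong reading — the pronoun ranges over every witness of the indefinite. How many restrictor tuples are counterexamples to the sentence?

4

"it" takes "a textbook" as antecedent — a donkey pronoun bound across the clause boundary.
Strong reading: for every (s,t) with borrowed(s,t), returned(s,t).
Restrictor pairs: (S3,T3) ✗  (S3,T6) ✓  (S4,T8) ✓  (S5,T3) ✗  (S5,T8) ✓  (S6,T5) ✗  (S6,T7) ✗
Counterexamples (restrictor pairs failing the scope): 4.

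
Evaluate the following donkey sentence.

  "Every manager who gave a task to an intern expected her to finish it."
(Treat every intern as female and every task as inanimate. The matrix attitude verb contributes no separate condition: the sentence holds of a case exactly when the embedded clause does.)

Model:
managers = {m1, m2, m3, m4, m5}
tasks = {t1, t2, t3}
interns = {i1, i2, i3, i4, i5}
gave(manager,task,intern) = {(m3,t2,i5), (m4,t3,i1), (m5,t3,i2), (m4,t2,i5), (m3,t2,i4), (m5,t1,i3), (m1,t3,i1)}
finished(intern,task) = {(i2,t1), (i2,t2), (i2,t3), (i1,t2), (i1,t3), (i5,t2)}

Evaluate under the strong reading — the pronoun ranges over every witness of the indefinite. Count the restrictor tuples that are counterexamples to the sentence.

"her" takes "an intern" as antecedent and "it" takes "a task"; both are donkey pronouns co-varying with the restrictor.
Strong reading: for every (m,t,i) with gave(m,t,i), finished(i,t).
Restrictor triples: (m1,t3,i1)→finished(i1,t3) ✓  (m3,t2,i4)→finished(i4,t2) ✗  (m3,t2,i5)→finished(i5,t2) ✓  (m4,t2,i5)→finished(i5,t2) ✓  (m4,t3,i1)→finished(i1,t3) ✓  (m5,t1,i3)→finished(i3,t1) ✗  (m5,t3,i2)→finished(i2,t3) ✓
Counterexamples (restrictor triples failing the scope): 2.

2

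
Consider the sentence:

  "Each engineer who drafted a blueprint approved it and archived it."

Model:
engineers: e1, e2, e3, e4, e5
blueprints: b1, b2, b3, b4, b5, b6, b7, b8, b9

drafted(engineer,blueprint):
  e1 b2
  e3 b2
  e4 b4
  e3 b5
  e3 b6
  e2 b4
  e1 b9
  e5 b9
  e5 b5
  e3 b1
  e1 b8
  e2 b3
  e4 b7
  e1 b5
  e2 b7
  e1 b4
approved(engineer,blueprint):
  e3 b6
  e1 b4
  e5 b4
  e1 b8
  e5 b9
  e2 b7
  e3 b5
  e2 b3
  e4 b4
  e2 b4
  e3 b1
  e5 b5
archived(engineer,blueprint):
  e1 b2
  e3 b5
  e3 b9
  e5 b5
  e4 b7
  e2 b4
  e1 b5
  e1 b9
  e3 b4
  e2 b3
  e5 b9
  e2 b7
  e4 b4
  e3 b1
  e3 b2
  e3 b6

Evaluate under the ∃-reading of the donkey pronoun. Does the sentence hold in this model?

False

"it" takes "a blueprint" as antecedent — a donkey pronoun bound across the clause boundary.
Weak reading: every engineer e with some drafted-blueprint has at least one drafted-blueprint b such that approved(e,b) ∧ archived(e,b).
Per engineer: e1:✗  e2:✓  e3:✓  e4:✓  e5:✓
e1 has no witness among its drafted-blueprints.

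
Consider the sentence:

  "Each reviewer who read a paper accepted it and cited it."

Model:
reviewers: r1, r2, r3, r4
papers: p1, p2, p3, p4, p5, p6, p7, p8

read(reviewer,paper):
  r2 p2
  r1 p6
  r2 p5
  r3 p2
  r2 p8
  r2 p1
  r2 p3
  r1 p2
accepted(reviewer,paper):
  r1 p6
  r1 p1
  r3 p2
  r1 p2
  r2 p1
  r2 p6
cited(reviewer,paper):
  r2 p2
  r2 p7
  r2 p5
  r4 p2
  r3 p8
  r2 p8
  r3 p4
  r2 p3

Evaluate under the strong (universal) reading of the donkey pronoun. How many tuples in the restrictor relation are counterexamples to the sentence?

"it" takes "a paper" as antecedent — a donkey pronoun bound across the clause boundary.
Strong reading: for every (r,p) with read(r,p), accepted(r,p) ∧ cited(r,p).
Restrictor pairs: (r1,p2) ✗  (r1,p6) ✗  (r2,p1) ✗  (r2,p2) ✗  (r2,p3) ✗  (r2,p5) ✗  (r2,p8) ✗  (r3,p2) ✗
Counterexamples (restrictor pairs failing the scope): 8.

8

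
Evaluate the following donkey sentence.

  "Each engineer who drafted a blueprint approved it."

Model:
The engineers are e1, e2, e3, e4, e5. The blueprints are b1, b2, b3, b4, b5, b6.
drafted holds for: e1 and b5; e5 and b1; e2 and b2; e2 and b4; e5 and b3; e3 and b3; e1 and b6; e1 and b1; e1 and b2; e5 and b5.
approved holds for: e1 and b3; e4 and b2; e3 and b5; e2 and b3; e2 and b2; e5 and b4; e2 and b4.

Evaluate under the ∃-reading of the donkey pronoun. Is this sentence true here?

"it" takes "a blueprint" as antecedent — a donkey pronoun bound across the clause boundary.
Weak reading: every engineer e with some drafted-blueprint has at least one drafted-blueprint b such that approved(e,b).
Per engineer: e1:✗  e2:✓  e3:✗  e5:✗
e1 has no witness among its drafted-blueprints.

False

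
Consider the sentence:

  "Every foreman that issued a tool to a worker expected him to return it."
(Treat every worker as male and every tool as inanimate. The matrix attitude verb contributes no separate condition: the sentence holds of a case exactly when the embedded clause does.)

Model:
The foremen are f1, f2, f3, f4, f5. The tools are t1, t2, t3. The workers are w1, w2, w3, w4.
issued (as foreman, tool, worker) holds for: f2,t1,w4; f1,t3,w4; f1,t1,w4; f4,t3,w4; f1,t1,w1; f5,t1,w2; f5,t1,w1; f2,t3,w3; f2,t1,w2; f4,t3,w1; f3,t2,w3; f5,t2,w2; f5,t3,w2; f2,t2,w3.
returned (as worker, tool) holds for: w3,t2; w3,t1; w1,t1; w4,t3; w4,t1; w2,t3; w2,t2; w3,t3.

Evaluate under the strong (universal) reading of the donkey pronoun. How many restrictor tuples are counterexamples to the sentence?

"him" takes "a worker" as antecedent and "it" takes "a tool"; both are donkey pronouns co-varying with the restrictor.
Strong reading: for every (f,t,w) with issued(f,t,w), returned(w,t).
Restrictor triples: (f1,t1,w1)→returned(w1,t1) ✓  (f1,t1,w4)→returned(w4,t1) ✓  (f1,t3,w4)→returned(w4,t3) ✓  (f2,t1,w2)→returned(w2,t1) ✗  (f2,t1,w4)→returned(w4,t1) ✓  (f2,t2,w3)→returned(w3,t2) ✓  (f2,t3,w3)→returned(w3,t3) ✓  (f3,t2,w3)→returned(w3,t2) ✓  (f4,t3,w1)→returned(w1,t3) ✗  (f4,t3,w4)→returned(w4,t3) ✓  (f5,t1,w1)→returned(w1,t1) ✓  (f5,t1,w2)→returned(w2,t1) ✗  (f5,t2,w2)→returned(w2,t2) ✓  (f5,t3,w2)→returned(w2,t3) ✓
Counterexamples (restrictor triples failing the scope): 3.

3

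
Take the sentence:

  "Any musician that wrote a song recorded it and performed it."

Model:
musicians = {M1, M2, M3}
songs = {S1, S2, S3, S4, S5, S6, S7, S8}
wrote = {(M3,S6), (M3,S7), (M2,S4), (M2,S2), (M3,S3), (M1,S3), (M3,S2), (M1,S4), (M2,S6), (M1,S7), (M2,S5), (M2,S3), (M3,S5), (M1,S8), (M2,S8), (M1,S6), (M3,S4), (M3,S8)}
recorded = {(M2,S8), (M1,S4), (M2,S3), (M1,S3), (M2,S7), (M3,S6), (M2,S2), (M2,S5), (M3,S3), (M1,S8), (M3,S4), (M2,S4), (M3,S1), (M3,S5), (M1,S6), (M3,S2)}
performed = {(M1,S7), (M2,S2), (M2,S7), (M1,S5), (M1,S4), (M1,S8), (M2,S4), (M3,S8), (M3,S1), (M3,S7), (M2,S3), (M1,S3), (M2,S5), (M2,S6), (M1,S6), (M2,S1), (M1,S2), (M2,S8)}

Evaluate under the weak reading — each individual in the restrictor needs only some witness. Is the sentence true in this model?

"it" takes "a song" as antecedent — a donkey pronoun bound across the clause boundary.
Weak reading: every musician m with some wrote-song has at least one wrote-song s such that recorded(m,s) ∧ performed(m,s).
Per musician: M1:✓  M2:✓  M3:✗
M3 has no witness among its wrote-songs.

False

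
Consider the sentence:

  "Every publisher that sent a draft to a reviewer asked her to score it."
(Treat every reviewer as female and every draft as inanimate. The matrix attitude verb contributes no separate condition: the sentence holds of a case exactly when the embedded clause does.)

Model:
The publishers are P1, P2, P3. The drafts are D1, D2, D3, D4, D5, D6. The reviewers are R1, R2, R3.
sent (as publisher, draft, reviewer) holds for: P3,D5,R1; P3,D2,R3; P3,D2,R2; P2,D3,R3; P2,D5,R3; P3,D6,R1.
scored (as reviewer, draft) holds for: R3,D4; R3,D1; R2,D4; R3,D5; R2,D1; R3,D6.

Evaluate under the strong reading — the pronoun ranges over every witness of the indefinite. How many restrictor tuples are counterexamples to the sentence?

5

"her" takes "a reviewer" as antecedent and "it" takes "a draft"; both are donkey pronouns co-varying with the restrictor.
Strong reading: for every (p,d,r) with sent(p,d,r), scored(r,d).
Restrictor triples: (P2,D3,R3)→scored(R3,D3) ✗  (P2,D5,R3)→scored(R3,D5) ✓  (P3,D2,R2)→scored(R2,D2) ✗  (P3,D2,R3)→scored(R3,D2) ✗  (P3,D5,R1)→scored(R1,D5) ✗  (P3,D6,R1)→scored(R1,D6) ✗
Counterexamples (restrictor triples failing the scope): 5.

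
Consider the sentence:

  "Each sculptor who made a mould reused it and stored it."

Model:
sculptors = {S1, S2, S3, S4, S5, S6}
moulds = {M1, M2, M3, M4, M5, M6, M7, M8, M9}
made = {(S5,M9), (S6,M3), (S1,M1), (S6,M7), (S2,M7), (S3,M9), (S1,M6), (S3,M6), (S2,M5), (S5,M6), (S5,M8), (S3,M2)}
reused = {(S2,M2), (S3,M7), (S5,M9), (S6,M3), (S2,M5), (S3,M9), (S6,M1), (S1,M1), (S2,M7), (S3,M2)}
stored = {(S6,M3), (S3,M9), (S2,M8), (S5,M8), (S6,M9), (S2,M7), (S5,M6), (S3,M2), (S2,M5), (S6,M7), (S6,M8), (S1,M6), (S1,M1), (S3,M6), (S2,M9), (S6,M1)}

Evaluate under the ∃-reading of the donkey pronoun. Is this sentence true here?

False

"it" takes "a mould" as antecedent — a donkey pronoun bound across the clause boundary.
Weak reading: every sculptor s with some made-mould has at least one made-mould m such that reused(s,m) ∧ stored(s,m).
Per sculptor: S1:✓  S2:✓  S3:✓  S5:✗  S6:✓
S5 has no witness among its made-moulds.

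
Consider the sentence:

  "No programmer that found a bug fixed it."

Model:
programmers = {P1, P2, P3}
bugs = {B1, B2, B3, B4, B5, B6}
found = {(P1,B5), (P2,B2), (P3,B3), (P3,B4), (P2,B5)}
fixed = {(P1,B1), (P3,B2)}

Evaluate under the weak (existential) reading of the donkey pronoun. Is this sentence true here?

True

"it" takes "a bug" as antecedent — a donkey pronoun bound across the clause boundary.
Truth condition: for no (p,b) with found(p,b) does fixed(p,b) hold.
Restrictor pairs — does the scope hold? (P1,B5):fails  (P2,B2):fails  (P2,B5):fails  (P3,B3):fails  (P3,B4):fails
Scope holds for no restrictor pair, so the sentence is true.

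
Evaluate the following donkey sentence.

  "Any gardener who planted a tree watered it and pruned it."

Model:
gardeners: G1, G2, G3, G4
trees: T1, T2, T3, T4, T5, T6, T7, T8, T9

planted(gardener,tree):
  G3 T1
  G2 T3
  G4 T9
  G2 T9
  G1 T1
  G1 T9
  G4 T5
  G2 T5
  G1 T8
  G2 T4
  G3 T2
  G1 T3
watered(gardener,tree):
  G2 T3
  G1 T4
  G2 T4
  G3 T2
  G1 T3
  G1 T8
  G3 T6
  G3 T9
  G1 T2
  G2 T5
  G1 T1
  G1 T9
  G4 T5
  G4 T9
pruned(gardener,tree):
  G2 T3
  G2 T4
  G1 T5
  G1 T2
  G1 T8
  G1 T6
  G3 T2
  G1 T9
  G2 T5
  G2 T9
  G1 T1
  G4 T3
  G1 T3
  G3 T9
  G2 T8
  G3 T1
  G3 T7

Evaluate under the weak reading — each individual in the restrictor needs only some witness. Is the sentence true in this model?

"it" takes "a tree" as antecedent — a donkey pronoun bound across the clause boundary.
Weak reading: every gardener g with some planted-tree has at least one planted-tree t such that watered(g,t) ∧ pruned(g,t).
Per gardener: G1:✓  G2:✓  G3:✓  G4:✗
G4 has no witness among its planted-trees.

False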